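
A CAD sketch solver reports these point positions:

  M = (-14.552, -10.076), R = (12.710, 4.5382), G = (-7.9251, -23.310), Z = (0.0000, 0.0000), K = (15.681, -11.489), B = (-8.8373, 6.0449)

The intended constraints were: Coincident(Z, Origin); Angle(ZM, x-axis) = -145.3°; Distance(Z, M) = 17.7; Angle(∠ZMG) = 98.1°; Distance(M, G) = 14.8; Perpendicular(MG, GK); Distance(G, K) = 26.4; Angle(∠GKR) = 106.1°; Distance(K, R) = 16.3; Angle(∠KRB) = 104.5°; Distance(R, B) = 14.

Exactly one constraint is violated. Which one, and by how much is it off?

Distance(R, B) = 14 — off by 7.60.

Z = (0.00, 0.00) ✓; ZM at -145.3° ✓; |ZM| = 17.70 ✓; ∠ZMG = 98.10° ✓; |MG| = 14.80 ✓; ∠(MG, GK) = 90.00° ✓; |GK| = 26.40 ✓; ∠GKR = 106.1° ✓; |KR| = 16.30 ✓; ∠KRB = 104.5° ✓; |RB| = 21.60 ✗.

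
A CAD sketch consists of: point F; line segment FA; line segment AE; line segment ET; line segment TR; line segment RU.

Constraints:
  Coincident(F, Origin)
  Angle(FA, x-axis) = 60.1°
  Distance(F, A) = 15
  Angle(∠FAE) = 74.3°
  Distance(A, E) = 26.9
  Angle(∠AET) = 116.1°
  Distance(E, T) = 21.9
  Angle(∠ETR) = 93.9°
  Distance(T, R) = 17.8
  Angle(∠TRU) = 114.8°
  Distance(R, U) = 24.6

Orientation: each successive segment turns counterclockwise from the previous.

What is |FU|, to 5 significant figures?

3.0418

F is at the origin; FA runs at 60.1° with length 15.0, so A = (7.4773, 13.003). ∠FAE = 74.3° gives AE at 165.80° from the x-axis; with |AE| = 26.9, E = (-18.601, 19.602). ∠AET = 116.1° gives ET at -130.30° from the x-axis; with |ET| = 21.9, T = (-32.765, 2.8998). ∠ETR = 93.9° gives TR at -44.200° from the x-axis; with |TR| = 17.8, R = (-20.004, -9.5098). ∠TRU = 114.8° gives RU at 21.000° from the x-axis; with |RU| = 24.6, U = (2.9616, -0.69390). Then |FU| = |U − F| = 3.0418.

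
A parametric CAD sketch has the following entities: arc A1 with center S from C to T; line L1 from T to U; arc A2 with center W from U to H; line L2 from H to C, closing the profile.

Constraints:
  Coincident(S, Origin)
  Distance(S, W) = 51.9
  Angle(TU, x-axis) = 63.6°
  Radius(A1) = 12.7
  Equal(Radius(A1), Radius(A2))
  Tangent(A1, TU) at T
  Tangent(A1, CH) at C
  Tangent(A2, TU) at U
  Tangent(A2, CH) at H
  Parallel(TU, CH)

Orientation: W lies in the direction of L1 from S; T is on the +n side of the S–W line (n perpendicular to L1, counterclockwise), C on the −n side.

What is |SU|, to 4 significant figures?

53.43

The slot axis is L1's direction at 63.6°, so u = (cos 63.6°, sin 63.6°) = (0.4446, 0.8957) and n = (−sin 63.6°, cos 63.6°) = (-0.8957, 0.4446). S is at the origin and W lies 51.9 along u from S, so W = 51.9·u = (23.08, 46.49). Tangency of A1 to both parallel lines with radius 12.7 puts T and C at S ± 12.7·n: T = (-11.38, 5.647), C = (11.38, -5.647). Equal radii place U and H the same way about W: U = W + 12.7·n = (11.70, 52.13), H = W − 12.7·n = (34.45, 40.84). Then |SU| = |U − S| = 53.43.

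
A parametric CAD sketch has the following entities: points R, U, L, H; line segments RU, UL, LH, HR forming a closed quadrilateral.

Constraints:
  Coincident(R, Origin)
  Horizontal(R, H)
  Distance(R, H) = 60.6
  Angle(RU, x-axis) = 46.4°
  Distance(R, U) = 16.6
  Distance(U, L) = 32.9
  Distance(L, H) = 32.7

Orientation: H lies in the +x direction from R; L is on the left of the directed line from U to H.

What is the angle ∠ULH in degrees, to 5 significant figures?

100.95°

R is at the origin; R and H share the same y with |RH| = 60.6 and H in +x, so H = (60.6, 0). RU runs at 46.4° with |RU| = 16.6, so U = (11.448, 12.021). L is determined by |UL| = 32.9 and |LH| = 32.7 together: it lies at the intersection of circle(U, 32.9) and circle(H, 32.7). With |UH| = 50.601, the foot of the radical line on UH is 25.430 from U and the perpendicular offset is √(32.9² − 25.430²) = 20.874. Taking the left-of-UH solution: L = (41.109, 26.256).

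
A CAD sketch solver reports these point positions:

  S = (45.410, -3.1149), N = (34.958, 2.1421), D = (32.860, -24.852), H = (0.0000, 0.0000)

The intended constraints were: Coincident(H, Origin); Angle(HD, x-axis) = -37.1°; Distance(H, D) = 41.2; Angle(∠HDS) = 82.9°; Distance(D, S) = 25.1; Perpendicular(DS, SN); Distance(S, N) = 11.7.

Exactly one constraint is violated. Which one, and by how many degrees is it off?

Perpendicular(DS, SN) — off by 3.30°.

H = (0.00, 0.00) ✓; HD at -37.10° ✓; |HD| = 41.20 ✓; ∠HDS = 82.90° ✓; |DS| = 25.10 ✓; ∠(DS, SN) = 93.30° ✗; |SN| = 11.70 ✓.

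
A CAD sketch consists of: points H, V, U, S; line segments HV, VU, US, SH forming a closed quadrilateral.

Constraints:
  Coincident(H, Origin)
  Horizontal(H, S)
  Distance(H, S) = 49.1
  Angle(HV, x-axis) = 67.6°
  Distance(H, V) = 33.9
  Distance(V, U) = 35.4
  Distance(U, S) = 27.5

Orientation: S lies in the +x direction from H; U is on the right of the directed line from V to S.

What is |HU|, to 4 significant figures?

21.95

Checks: |VU| = 35.40 ✓; |US| = 27.50 ✓.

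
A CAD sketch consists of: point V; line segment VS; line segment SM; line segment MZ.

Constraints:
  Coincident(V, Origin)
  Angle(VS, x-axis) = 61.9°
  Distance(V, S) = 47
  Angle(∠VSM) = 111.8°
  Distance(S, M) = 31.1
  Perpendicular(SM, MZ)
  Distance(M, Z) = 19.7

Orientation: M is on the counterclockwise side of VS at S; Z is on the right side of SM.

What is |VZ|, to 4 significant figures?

79.81

∠VSM = 111.8°, so SM runs at 61.9° + (180° − 111.8°) = 130.1° from the x-axis; with |SM| = 31.1, M = S + 31.1·(cos 130.1°, sin 130.1°) = (2.105, 65.25). The perpendicularity gives MZ at right angles to SM; with |MZ| = 19.7 on the right of SM, Z = M + 19.7·(0.7649, 0.6441) = (17.17, 77.94). Then |VZ| = |Z − V| = 79.81.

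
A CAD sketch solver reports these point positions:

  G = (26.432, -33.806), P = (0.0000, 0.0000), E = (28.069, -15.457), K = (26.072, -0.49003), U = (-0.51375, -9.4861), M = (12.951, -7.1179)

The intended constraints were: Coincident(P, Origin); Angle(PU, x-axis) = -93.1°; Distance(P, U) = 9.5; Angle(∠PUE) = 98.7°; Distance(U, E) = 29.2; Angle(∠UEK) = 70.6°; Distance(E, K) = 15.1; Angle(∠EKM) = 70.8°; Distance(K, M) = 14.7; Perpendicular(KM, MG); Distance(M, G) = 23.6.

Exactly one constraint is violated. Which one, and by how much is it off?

Distance(M, G) = 23.6 — off by 6.30.

P = (0.00, 0.00) ✓; PU at -93.10° ✓; |PU| = 9.500 ✓; ∠PUE = 98.70° ✓; |UE| = 29.20 ✓; ∠UEK = 70.60° ✓; |EK| = 15.10 ✓; ∠EKM = 70.80° ✓; |KM| = 14.70 ✓; ∠(KM, MG) = 90.00° ✓; |MG| = 29.90 ✗.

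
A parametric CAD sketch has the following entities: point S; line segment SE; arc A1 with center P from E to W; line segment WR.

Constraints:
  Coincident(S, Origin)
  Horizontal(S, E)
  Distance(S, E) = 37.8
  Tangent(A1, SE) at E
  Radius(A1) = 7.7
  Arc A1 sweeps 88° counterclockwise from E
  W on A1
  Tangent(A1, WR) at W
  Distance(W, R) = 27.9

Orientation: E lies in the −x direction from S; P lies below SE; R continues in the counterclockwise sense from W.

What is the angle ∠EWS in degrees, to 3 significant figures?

34.7°

S is at the origin; S and E share the same y with |SE| = 37.8 and E on the −x side, so E = (-37.8, 0.00). Tangency of A1 to SE means the radius PE is perpendicular to SE, so P = E + (0, -7.7) = (-37.8, -7.70). On A1, E sits at bearing 90° from P; an 88° counterclockwise sweep puts W at bearing 178°, so W = P + 7.7·(cos 178°, sin 178°) = (-45.5, -7.43). Then cos ∠EWS = WE·WS / (|WE||WS|), giving 34.7°.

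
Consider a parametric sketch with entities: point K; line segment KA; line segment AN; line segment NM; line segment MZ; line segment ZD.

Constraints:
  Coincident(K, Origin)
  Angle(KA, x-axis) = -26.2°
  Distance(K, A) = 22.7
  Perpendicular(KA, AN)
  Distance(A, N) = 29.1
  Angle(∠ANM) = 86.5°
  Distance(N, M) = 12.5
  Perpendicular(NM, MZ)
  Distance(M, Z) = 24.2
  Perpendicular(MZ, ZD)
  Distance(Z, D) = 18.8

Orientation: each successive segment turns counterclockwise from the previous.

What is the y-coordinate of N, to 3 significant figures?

16.1

K is at the origin; KA runs at -26.2° with length 22.7, so A = (20.4, -10.0). KA ⟂ AN, so AN runs at 63.8°; with |AN| = 29.1, N = (33.2, 16.1). So N.y = 16.1.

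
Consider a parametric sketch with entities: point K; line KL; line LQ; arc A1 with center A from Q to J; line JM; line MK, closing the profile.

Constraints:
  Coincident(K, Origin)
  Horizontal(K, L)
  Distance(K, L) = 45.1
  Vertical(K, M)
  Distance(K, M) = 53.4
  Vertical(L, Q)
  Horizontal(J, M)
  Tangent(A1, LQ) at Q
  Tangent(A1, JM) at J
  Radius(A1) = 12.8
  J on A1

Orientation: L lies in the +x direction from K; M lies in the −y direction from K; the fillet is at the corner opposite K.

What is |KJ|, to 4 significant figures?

62.41

The virtual corner opposite K is at (45.10, -53.40). The tangent condition forces AQ to be normal to LQ and since A1 is tangent to JM there, AJ ⟂ JM, with radius 12.8, so the center A sits 12.8 in from both sides at A = (32.30, -40.60). That places the tangent points at Q = (45.10, -40.60) on LQ and J = (32.30, -53.40) on JM. Then |KJ| = |J − K| = 62.41.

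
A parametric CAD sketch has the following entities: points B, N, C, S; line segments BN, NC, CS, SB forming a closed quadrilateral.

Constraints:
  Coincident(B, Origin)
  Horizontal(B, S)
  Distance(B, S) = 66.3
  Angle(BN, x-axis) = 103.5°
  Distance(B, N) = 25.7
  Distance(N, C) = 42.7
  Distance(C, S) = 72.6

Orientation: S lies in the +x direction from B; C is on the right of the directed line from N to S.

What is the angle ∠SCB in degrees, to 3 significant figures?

62.8°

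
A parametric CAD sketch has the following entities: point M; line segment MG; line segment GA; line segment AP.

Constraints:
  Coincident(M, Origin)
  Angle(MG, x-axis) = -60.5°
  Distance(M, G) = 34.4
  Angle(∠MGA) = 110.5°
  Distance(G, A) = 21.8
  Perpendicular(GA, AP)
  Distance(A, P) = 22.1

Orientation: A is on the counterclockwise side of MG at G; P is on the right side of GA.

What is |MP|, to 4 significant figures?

64.00

M is at the origin; MG runs at -60.5° with length 34.4, so G = 34.4·(cos -60.5°, sin -60.5°) = (16.94, -29.94). ∠MGA = 110.5°, so GA runs at -60.5° + (180° − 110.5°) = 9.000° from the x-axis; with |GA| = 21.8, A = G + 21.8·(cos 9.000°, sin 9.000°) = (38.47, -26.53). The perpendicularity gives AP at right angles to GA; with |AP| = 22.1 on the right of GA, P = A + 22.1·(0.1564, -0.9877) = (41.93, -48.36). Then |MP| = |P − M| = 64.00.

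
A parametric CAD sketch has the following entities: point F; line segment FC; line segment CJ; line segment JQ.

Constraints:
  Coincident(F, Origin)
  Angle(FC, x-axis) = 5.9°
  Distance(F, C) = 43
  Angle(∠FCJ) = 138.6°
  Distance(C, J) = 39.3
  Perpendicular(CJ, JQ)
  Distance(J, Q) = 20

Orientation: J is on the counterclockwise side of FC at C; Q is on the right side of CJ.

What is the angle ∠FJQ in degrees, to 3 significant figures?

112°

∠FCJ = 138.6°, so CJ runs at 5.9° + (180° − 138.6°) = 47.3° from the x-axis; with |CJ| = 39.3, J = C + 39.3·(cos 47.3°, sin 47.3°) = (69.4, 33.3). CJ ⟂ JQ; with |JQ| = 20.0 on the right of CJ, Q = J + 20.0·(0.735, -0.678) = (84.1, 19.7). Then cos ∠FJQ = JF·JQ / (|JF||JQ|), giving 112°.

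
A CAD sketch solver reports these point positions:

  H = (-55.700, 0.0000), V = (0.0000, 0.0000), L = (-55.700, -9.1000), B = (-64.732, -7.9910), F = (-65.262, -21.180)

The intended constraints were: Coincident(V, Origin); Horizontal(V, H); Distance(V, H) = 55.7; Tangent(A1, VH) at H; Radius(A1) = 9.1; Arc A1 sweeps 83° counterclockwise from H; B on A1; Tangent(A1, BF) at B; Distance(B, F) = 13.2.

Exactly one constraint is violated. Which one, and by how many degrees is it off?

Tangent(A1, BF) at B — off by 4.70°.

V = (0.00, 0.00) ✓; V.y = 0.00, H.y = 0.00 ✓; |VH| = 55.70 ✓; ∠(LH, HV) = 90.00° ✓; |LH| = 9.100 ✓; bearing(L→B) − bearing(L→H) = 83.00° ✓; |LB| = 9.100 ✓; ∠(LB, BF) = 85.30° ✗; |BF| = 13.20 ✓.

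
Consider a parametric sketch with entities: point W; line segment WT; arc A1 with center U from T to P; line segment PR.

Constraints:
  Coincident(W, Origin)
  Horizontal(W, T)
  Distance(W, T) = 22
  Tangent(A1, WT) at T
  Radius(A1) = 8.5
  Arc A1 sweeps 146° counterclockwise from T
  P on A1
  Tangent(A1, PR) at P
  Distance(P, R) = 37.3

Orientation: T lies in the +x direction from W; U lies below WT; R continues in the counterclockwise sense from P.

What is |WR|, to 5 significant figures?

60.379

On A1, T sits at bearing 90° from U; a 146° counterclockwise sweep puts P at bearing 236°, so P = U + 8.5·(cos 236°, sin 236°) = (17.247, -15.547). A1 meets PR tangentially, so UP is at right angles to PR, so PR runs along (−sin 236°, cos 236°); with |PR| = 37.3, R = (48.170, -36.405). Then |WR| = |R − W| = 60.379.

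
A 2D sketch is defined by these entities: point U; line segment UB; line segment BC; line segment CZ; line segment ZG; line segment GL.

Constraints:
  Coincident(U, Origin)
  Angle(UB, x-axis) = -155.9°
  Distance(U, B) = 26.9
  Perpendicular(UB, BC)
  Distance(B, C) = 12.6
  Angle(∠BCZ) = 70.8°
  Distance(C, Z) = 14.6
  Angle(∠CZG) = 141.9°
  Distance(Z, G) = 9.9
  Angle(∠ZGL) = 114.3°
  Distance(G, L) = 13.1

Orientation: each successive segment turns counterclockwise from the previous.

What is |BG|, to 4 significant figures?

19.14

U is at the origin; UB runs at -155.9° with length 26.9, so B = (-24.56, -10.98). UB ⟂ BC, so BC runs at -65.90°; with |BC| = 12.6, C = (-19.41, -22.49). ∠BCZ = 70.8° gives CZ at 43.30° from the x-axis; with |CZ| = 14.6, Z = (-8.785, -12.47). ∠CZG = 141.9° gives ZG at 81.40° from the x-axis; with |ZG| = 9.9, G = (-7.304, -2.684). Then |BG| = |G − B| = 19.14.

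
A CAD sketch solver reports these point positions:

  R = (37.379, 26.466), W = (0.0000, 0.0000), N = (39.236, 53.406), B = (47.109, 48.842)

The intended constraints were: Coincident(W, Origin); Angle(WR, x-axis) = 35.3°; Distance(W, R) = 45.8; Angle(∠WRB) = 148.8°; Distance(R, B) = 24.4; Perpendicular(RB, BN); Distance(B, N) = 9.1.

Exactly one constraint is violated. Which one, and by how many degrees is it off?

Perpendicular(RB, BN) — off by 6.60°.

W = (0.00, 0.00) ✓; WR at 35.30° ✓; |WR| = 45.80 ✓; ∠WRB = 148.8° ✓; |RB| = 24.40 ✓; ∠(RB, BN) = 83.40° ✗; |BN| = 9.100 ✓.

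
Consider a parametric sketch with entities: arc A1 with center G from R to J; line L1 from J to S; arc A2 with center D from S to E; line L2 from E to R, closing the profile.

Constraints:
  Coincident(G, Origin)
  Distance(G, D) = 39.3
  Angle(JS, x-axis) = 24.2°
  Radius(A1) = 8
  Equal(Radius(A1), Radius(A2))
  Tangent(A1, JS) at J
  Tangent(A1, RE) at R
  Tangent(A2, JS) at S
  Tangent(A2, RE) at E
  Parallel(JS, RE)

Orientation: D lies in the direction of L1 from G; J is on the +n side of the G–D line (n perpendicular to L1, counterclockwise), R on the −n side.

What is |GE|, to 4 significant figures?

40.11

The slot axis is L1's direction at 24.2°, so u = (cos 24.2°, sin 24.2°) = (0.9121, 0.4099) and n = (−sin 24.2°, cos 24.2°) = (-0.4099, 0.9121). G is at the origin and D lies 39.3 along u from G, so D = 39.3·u = (35.85, 16.11). Tangency of A1 to both parallel lines with radius 8.0 puts J and R at G ± 8.0·n: J = (-3.279, 7.297), R = (3.279, -7.297). Equal radii place S and E the same way about D: S = D + 8.0·n = (32.57, 23.41), E = D − 8.0·n = (39.13, 8.813). Then |GE| = |E − G| = 40.11.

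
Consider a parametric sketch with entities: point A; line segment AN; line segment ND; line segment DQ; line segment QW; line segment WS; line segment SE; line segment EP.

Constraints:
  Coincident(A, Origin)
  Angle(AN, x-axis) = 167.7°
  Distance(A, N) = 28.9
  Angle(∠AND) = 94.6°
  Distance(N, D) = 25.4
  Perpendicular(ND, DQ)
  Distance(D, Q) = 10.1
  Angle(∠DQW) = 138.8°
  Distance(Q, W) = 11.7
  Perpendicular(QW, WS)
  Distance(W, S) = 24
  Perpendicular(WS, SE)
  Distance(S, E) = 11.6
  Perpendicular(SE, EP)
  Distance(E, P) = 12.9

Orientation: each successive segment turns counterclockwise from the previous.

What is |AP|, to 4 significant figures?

32.33

The perpendicularity gives SE at right angles to WS, so SE runs at -155.7°; with |SE| = 11.6, E = (-35.74, 0.8323). The perpendicularity gives EP at right angles to SE, so EP runs at -65.70°; with |EP| = 12.9, P = (-30.43, -10.92). Then |AP| = |P − A| = 32.33.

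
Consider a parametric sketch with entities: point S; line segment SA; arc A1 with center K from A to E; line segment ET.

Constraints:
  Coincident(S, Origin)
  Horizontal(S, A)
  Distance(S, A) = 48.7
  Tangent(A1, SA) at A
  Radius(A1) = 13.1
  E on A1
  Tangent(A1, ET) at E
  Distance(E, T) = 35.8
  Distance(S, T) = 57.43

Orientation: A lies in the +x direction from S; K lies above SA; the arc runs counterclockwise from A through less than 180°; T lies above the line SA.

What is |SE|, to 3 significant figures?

62.1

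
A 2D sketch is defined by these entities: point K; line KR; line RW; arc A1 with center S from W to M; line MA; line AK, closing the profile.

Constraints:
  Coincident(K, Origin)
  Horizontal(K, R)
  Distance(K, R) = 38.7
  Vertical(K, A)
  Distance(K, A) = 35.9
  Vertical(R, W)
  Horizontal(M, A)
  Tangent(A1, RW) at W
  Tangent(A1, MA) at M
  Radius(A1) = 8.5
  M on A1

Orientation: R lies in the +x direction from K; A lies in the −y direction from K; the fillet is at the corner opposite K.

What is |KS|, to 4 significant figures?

40.78

K is at the origin; KR is horizontal with |KR| = 38.7 and R on the +x side, so R = (38.70, 0.000). K and A share the same x with |KA| = 35.9 and A on the −y side, so A = (0.000, -35.90). The virtual corner opposite K is at (38.70, -35.90). The tangent condition forces SW to be normal to RW and A1 meets MA tangentially, so SM is at right angles to MA, with radius 8.5, so the center S sits 8.5 in from both sides at S = (30.20, -27.40). Then |KS| = |S − K| = 40.78.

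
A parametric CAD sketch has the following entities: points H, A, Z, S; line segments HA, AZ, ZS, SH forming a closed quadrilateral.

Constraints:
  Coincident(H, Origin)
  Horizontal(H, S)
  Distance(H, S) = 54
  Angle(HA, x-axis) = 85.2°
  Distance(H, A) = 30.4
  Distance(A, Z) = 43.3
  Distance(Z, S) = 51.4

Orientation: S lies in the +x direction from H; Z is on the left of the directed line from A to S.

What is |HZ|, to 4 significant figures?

64.63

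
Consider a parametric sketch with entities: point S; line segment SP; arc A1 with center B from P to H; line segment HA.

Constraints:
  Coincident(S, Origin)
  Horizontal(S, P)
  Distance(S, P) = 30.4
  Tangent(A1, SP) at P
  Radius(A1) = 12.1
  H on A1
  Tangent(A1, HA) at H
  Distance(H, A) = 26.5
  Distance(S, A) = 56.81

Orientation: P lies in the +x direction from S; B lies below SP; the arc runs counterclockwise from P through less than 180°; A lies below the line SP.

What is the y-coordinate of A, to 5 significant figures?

-39.181

S is at the origin; SP is horizontal with |SP| = 30.4 and P on the +x side, so P = (30.400, 0.0000). Tangency of A1 to SP means the radius BP is perpendicular to SP, so B = P + (0, -12.1) = (30.400, -12.100). Since BH ⟂ HA (tangency), |BA| = √(12.1² + 26.5²) = 29.132 regardless of where H sits on A1. So A lies on both circle(S, 56.81) and circle(B, 29.132); the below-SP intersection is A = (41.137, -39.181). H is the foot of the tangent from A: H = (22.020, -20.829).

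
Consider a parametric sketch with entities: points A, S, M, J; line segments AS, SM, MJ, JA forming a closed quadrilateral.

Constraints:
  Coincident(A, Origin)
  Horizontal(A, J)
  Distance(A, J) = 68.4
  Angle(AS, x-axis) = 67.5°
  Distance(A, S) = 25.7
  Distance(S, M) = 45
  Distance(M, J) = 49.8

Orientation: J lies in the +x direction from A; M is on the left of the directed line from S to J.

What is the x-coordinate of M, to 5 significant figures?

49.018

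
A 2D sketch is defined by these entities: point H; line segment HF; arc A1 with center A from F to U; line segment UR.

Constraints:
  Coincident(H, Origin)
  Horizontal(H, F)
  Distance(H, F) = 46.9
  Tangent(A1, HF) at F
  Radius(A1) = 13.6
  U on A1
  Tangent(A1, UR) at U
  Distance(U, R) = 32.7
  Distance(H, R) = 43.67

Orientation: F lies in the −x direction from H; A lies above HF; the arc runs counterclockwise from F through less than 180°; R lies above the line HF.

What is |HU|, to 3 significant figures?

35.4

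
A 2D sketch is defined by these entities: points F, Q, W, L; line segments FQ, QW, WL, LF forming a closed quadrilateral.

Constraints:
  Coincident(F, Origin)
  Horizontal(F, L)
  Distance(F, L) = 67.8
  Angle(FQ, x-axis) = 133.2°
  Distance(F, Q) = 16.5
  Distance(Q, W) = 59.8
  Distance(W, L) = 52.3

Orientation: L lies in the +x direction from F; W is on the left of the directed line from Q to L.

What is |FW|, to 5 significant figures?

58.913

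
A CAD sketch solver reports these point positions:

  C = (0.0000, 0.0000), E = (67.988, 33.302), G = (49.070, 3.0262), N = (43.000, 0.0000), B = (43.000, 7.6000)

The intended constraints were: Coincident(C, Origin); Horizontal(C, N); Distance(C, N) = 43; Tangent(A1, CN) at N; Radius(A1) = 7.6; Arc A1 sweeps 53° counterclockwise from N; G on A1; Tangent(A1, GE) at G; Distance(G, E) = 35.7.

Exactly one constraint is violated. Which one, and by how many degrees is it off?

Tangent(A1, GE) at G — off by 5.00°.

C = (0.00, 0.00) ✓; C.y = 0.00, N.y = 0.00 ✓; |CN| = 43.00 ✓; ∠(BN, NC) = 90.00° ✓; |BN| = 7.600 ✓; bearing(B→G) − bearing(B→N) = 53.00° ✓; |BG| = 7.600 ✓; ∠(BG, GE) = 85.00° ✗; |GE| = 35.70 ✓.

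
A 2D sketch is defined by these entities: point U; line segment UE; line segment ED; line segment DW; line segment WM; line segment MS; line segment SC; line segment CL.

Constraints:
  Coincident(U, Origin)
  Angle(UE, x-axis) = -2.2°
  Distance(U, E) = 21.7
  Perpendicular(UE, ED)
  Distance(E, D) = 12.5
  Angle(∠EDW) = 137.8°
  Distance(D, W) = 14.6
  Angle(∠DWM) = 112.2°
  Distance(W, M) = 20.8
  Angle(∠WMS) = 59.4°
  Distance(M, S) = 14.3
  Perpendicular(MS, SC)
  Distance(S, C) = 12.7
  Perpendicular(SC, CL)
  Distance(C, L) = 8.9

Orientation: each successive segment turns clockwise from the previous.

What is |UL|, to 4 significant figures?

23.05

U is at the origin; UE runs at -2.2° with length 21.7, so E = (21.68, -0.8330). The perpendicularity gives ED at right angles to UE, so ED runs at -92.20°; with |ED| = 12.5, D = (21.20, -13.32). ∠EDW = 137.8° gives DW at -134.4° from the x-axis; with |DW| = 14.6, W = (10.99, -23.76). ∠DWM = 112.2° gives WM at 157.8° from the x-axis; with |WM| = 20.8, M = (-8.269, -15.90). ∠WMS = 59.4° gives MS at 37.20° from the x-axis; with |MS| = 14.3, S = (3.121, -7.250). MS ⟂ SC, so SC runs at -52.80°; with |SC| = 12.7, C = (10.80, -17.37). SC is perpendicular to CL, so CL runs at -142.8°; with |CL| = 8.9, L = (3.711, -22.75). Then |UL| = |L − U| = 23.05.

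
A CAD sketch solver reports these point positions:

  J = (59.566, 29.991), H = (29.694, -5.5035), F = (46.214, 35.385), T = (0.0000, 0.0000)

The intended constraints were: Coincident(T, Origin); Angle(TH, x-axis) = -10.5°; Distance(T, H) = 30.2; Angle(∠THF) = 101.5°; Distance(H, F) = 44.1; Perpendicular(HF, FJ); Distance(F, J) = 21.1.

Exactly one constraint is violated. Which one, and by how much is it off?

Distance(F, J) = 21.1 — off by 6.70.

T = (0.00, 0.00) ✓; TH at -10.50° ✓; |TH| = 30.20 ✓; ∠THF = 101.5° ✓; |HF| = 44.10 ✓; ∠(HF, FJ) = 90.00° ✓; |FJ| = 14.40 ✗.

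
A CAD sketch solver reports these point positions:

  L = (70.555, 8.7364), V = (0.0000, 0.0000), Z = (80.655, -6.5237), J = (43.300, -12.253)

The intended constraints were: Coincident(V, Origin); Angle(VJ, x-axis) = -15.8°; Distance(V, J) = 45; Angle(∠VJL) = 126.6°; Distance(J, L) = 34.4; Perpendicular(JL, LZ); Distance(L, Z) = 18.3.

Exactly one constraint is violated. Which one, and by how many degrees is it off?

Perpendicular(JL, LZ) — off by 4.10°.

V = (0.00, 0.00) ✓; VJ at -15.80° ✓; |VJ| = 45.00 ✓; ∠VJL = 126.6° ✓; |JL| = 34.40 ✓; ∠(JL, LZ) = 94.10° ✗; |LZ| = 18.30 ✓.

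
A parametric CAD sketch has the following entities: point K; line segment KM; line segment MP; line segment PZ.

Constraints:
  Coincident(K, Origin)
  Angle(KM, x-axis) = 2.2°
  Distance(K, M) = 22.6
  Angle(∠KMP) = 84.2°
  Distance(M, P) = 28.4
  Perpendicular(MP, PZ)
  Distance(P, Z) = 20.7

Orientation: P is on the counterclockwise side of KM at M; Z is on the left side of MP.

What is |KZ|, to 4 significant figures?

26.18

K is at the origin; KM runs at 2.2° with length 22.6, so M = 22.6·(cos 2.2°, sin 2.2°) = (22.58, 0.8676). ∠KMP = 84.2°, so MP runs at 2.2° + (180° − 84.2°) = 98.00° from the x-axis; with |MP| = 28.4, P = M + 28.4·(cos 98.00°, sin 98.00°) = (18.63, 28.99). The perpendicularity gives PZ at right angles to MP; with |PZ| = 20.7 on the left of MP, Z = P + 20.7·(-0.9903, -0.1392) = (-1.868, 26.11). Then |KZ| = |Z − K| = 26.18.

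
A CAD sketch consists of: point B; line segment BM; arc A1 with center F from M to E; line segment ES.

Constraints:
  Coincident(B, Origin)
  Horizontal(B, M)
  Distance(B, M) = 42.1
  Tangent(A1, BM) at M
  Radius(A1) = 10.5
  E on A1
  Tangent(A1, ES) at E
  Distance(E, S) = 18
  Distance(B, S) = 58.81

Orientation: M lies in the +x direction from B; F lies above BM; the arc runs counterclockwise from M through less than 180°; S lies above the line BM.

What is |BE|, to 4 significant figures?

53.79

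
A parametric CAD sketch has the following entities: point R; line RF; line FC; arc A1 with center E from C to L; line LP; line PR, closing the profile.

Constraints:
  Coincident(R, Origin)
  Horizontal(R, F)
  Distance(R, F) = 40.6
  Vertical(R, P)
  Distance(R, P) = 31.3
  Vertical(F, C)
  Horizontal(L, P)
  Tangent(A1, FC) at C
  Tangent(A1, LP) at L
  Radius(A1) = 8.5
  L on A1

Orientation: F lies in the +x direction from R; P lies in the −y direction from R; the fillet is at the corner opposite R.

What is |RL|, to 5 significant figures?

44.834

R is at the origin; RF is horizontal with |RF| = 40.6 and F on the +x side, so F = (40.600, 0.0000). RP is vertical with |RP| = 31.3 and P on the −y side, so P = (0.0000, -31.300). The virtual corner opposite R is at (40.600, -31.300). A1 meets FC tangentially, so EC is at right angles to FC and A1 meets LP tangentially, so EL is at right angles to LP, with radius 8.5, so the center E sits 8.5 in from both sides at E = (32.100, -22.800). That places the tangent points at C = (40.600, -22.800) on FC and L = (32.100, -31.300) on LP. Then |RL| = |L − R| = 44.834.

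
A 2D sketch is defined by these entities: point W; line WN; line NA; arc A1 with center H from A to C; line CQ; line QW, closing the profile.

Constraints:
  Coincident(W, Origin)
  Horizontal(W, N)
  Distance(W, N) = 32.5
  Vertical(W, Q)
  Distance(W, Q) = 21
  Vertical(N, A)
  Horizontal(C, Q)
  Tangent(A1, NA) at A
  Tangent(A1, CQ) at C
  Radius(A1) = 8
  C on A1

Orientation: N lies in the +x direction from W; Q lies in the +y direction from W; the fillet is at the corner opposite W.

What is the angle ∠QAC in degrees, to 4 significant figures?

31.17°

The virtual corner opposite W is at (32.50, 21.00). Tangency of A1 to NA means the radius HA is perpendicular to NA and tangency of A1 to CQ means the radius HC is perpendicular to CQ, with radius 8.0, so the center H sits 8.0 in from both sides at H = (24.50, 13.00). That places the tangent points at A = (32.50, 13.00) on NA and C = (24.50, 21.00) on CQ. Then cos ∠QAC = AQ·AC / (|AQ||AC|), giving 31.17°.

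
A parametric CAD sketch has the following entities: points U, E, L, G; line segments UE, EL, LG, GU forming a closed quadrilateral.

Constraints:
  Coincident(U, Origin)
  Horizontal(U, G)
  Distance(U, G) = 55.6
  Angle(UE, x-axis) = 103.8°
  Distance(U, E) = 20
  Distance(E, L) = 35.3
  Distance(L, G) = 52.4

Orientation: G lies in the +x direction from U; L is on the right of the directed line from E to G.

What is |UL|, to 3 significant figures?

15.3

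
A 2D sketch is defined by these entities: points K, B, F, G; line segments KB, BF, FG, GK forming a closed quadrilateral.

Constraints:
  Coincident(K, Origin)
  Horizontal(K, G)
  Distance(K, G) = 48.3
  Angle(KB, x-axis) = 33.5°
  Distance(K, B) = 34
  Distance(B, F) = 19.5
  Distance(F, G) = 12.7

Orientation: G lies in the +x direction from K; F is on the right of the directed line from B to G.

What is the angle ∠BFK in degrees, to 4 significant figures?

69.20°

Checks: |BF| = 19.50 ✓; |FG| = 12.70 ✓.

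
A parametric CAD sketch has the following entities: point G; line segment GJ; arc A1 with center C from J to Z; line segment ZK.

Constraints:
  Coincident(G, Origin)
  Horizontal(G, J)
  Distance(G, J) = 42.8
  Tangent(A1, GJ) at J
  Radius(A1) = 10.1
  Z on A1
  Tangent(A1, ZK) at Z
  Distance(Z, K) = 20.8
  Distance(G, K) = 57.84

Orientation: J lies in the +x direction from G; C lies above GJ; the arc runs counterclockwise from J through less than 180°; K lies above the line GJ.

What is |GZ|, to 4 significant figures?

54.08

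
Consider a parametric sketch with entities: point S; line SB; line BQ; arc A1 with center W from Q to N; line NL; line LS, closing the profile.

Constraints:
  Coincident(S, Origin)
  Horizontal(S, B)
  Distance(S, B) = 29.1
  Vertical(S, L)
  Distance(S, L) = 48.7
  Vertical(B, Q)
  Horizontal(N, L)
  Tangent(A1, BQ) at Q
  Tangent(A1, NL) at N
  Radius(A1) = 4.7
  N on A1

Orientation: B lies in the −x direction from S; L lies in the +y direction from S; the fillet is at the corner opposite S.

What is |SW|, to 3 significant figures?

50.3

S is at the origin; S and B share the same y with |SB| = 29.1 and B on the −x side, so B = (-29.1, 0.00). S and L share the same x with |SL| = 48.7 and L on the +y side, so L = (0.00, 48.7). The virtual corner opposite S is at (-29.1, 48.7). Tangency of A1 to BQ means the radius WQ is perpendicular to BQ and since A1 is tangent to NL there, WN ⟂ NL, with radius 4.7, so the center W sits 4.7 in from both sides at W = (-24.4, 44.0). Then |SW| = |W − S| = 50.3.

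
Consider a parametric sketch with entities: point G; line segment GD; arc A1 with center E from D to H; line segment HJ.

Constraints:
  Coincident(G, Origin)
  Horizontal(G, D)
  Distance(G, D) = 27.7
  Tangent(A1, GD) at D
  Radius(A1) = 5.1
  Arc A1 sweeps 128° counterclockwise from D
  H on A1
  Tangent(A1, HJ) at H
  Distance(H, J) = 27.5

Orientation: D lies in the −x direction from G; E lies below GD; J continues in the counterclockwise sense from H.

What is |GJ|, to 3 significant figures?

33.4

G is at the origin; G and D share the same y with |GD| = 27.7 and D on the −x side, so D = (-27.7, 0.00). The tangent condition forces ED to be normal to GD, so E = D + (0, -5.1) = (-27.7, -5.10). On A1, D sits at bearing 90° from E; a 128° counterclockwise sweep puts H at bearing 218°, so H = E + 5.1·(cos 218°, sin 218°) = (-31.7, -8.24). The tangent condition forces EH to be normal to HJ, so HJ runs along (−sin 218°, cos 218°); with |HJ| = 27.5, J = (-14.8, -29.9). Then |GJ| = |J − G| = 33.4.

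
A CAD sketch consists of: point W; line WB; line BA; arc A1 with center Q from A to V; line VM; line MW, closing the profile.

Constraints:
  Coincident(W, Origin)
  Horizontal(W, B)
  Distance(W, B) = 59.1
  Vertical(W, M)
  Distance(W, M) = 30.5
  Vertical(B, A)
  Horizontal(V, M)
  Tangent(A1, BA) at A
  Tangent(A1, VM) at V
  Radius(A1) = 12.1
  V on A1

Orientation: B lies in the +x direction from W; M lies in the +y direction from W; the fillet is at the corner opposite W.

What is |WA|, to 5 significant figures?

61.898

W is at the origin; W and B share the same y with |WB| = 59.1 and B on the +x side, so B = (59.100, 0.0000). WM is vertical with |WM| = 30.5 and M on the +y side, so M = (0.0000, 30.500). The virtual corner opposite W is at (59.100, 30.500). Since A1 is tangent to BA there, QA ⟂ BA and since A1 is tangent to VM there, QV ⟂ VM, with radius 12.1, so the center Q sits 12.1 in from both sides at Q = (47.000, 18.400). That places the tangent points at A = (59.100, 18.400) on BA and V = (47.000, 30.500) on VM. Then |WA| = |A − W| = 61.898.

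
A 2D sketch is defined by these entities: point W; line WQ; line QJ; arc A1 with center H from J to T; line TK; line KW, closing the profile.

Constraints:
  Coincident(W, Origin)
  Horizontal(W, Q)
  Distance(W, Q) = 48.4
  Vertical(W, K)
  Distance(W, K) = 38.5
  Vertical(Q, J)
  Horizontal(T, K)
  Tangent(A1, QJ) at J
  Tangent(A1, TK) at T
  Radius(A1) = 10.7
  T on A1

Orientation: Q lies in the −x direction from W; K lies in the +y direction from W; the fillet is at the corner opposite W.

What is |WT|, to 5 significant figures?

53.885

W is at the origin; WQ is horizontal with |WQ| = 48.4 and Q on the −x side, so Q = (-48.400, 0.0000). WK is vertical with |WK| = 38.5 and K on the +y side, so K = (0.0000, 38.500). The virtual corner opposite W is at (-48.400, 38.500). The tangent condition forces HJ to be normal to QJ and since A1 is tangent to TK there, HT ⟂ TK, with radius 10.7, so the center H sits 10.7 in from both sides at H = (-37.700, 27.800). That places the tangent points at J = (-48.400, 27.800) on QJ and T = (-37.700, 38.500) on TK. Then |WT| = |T − W| = 53.885.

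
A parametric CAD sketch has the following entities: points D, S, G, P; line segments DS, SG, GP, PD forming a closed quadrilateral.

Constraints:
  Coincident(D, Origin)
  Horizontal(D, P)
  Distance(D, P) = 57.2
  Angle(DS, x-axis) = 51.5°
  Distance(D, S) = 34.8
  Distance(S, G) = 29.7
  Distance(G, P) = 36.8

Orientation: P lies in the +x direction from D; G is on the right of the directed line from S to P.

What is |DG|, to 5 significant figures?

20.626

Checks: |SG| = 29.70 ✓; |GP| = 36.80 ✓.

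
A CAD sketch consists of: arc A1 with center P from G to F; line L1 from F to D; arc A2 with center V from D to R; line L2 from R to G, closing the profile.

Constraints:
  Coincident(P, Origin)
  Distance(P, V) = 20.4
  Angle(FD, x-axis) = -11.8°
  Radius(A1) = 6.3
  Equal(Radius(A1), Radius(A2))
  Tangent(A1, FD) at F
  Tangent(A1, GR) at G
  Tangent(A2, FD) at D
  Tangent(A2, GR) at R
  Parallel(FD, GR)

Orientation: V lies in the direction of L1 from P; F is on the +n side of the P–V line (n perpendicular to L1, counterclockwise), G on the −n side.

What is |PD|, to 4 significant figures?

21.35

The slot axis is L1's direction at -11.8°, so u = (cos -11.8°, sin -11.8°) = (0.9789, -0.2045) and n = (−sin -11.8°, cos -11.8°) = (0.2045, 0.9789). P is at the origin and V lies 20.4 along u from P, so V = 20.4·u = (19.97, -4.172). Tangency of A1 to both parallel lines with radius 6.3 puts F and G at P ± 6.3·n: F = (1.288, 6.167), G = (-1.288, -6.167). Equal radii place D and R the same way about V: D = V + 6.3·n = (21.26, 1.995), R = V − 6.3·n = (18.68, -10.34). Then |PD| = |D − P| = 21.35.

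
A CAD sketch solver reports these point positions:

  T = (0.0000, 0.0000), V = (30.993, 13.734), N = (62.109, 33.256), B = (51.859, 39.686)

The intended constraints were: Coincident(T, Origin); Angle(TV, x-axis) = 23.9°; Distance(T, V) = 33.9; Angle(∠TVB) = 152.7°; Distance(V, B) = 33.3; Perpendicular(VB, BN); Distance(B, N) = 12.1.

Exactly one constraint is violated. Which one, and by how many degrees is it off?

Perpendicular(VB, BN) — off by 6.70°.

T = (0.00, 0.00) ✓; TV at 23.90° ✓; |TV| = 33.90 ✓; ∠TVB = 152.7° ✓; |VB| = 33.30 ✓; ∠(VB, BN) = 83.30° ✗; |BN| = 12.10 ✓.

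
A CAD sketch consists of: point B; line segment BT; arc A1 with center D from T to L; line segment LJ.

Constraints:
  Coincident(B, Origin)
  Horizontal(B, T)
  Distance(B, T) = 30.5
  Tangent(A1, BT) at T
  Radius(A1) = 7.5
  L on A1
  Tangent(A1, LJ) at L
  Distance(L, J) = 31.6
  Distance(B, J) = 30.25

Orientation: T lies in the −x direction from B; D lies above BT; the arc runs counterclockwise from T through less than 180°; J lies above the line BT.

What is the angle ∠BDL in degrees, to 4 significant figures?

20.16°

Checks: |DL| = 7.500 ✓; ∠(DL, LJ) = 90.00° ✓; |LJ| = 31.60 ✓; |BJ| = 30.25 ✓.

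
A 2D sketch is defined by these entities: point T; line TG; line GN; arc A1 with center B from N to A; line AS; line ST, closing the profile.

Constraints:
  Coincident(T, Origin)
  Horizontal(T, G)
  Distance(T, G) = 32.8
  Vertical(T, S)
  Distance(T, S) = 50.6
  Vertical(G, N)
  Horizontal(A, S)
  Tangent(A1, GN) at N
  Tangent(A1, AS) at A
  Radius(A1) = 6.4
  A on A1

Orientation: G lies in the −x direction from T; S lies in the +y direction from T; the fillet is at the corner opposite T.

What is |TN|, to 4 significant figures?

55.04

The virtual corner opposite T is at (-32.80, 50.60). The tangent condition forces BN to be normal to GN and the tangent condition forces BA to be normal to AS, with radius 6.4, so the center B sits 6.4 in from both sides at B = (-26.40, 44.20). That places the tangent points at N = (-32.80, 44.20) on GN and A = (-26.40, 50.60) on AS. Then |TN| = |N − T| = 55.04.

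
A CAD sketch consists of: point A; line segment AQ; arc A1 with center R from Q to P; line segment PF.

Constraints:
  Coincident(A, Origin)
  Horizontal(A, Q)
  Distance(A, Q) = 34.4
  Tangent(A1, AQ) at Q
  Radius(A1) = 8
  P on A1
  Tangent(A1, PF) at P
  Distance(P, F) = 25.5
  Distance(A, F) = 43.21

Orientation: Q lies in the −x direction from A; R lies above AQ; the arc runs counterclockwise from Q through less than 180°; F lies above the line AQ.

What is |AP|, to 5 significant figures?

27.648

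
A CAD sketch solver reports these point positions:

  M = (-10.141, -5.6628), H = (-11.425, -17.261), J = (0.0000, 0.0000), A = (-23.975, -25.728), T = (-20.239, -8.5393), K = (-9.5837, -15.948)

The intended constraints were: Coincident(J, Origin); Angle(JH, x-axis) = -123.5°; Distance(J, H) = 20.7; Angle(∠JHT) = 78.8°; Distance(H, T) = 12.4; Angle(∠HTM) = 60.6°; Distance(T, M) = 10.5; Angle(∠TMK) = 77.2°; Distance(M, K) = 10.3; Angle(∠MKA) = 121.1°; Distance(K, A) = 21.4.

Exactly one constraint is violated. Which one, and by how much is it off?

Distance(K, A) = 21.4 — off by 4.00.

J = (0.00, 0.00) ✓; JH at -123.5° ✓; |JH| = 20.70 ✓; ∠JHT = 78.80° ✓; |HT| = 12.40 ✓; ∠HTM = 60.60° ✓; |TM| = 10.50 ✓; ∠TMK = 77.20° ✓; |MK| = 10.30 ✓; ∠MKA = 121.1° ✓; |KA| = 17.40 ✗.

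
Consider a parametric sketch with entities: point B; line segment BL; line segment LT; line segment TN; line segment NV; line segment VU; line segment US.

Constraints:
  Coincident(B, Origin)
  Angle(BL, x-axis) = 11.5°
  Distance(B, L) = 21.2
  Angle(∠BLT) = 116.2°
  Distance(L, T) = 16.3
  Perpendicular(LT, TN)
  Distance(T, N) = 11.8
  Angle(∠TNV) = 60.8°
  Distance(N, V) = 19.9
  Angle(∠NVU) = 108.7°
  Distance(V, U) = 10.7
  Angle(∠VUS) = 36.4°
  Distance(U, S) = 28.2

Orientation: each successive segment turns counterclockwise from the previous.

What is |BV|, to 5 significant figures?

18.850

LT ⟂ TN, so TN runs at 165.30°; with |TN| = 11.8, N = (13.497, 22.987). ∠TNV = 60.8° gives NV at -75.500° from the x-axis; with |NV| = 19.9, V = (18.479, 3.7213). Then |BV| = |V − B| = 18.850.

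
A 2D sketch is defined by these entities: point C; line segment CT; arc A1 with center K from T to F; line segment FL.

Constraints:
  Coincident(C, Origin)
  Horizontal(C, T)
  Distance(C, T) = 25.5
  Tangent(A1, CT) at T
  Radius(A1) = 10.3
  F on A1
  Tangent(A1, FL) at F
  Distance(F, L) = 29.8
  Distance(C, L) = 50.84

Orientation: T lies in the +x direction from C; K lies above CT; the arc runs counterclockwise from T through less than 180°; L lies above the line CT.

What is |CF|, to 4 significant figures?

37.69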